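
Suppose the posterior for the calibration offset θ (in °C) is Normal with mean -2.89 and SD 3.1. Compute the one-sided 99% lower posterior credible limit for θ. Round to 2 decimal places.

-10.10

Need L with P(θ ≥ L) = 0.99: L = -2.89 − z_{0.01}·3.1.
z = 2.326; L = -2.89 − 2.326 × 3.1 = -10.10.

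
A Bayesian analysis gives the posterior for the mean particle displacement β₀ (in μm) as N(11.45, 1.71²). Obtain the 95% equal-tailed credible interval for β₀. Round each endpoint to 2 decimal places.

The posterior is symmetric, so the 95% equal-tailed interval is β₀ = 11.45 ± z·1.71 with z = 1.960.
Half-width: 1.960 × 1.71 = 3.35.
11.45 − 3.35 = 8.10; 11.45 + 3.35 = 14.80.

[8.10, 14.80]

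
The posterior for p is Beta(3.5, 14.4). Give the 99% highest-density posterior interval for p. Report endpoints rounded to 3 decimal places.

The posterior is unimodal and skewed, so the HPD interval has equal density at both endpoints and is the shortest 99% interval.
Solving f(0.020) = f(0.453) with F(0.453) − F(0.020) = 0.99 gives [0.020, 0.453].
For comparison, the equal-tailed interval is [0.031, 0.479]; the HPD is narrower and shifted toward the mode.

[0.020, 0.453]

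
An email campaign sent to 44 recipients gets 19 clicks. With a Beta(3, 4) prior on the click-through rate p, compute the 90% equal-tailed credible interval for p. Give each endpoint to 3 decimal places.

[0.320, 0.546]

Posterior: Beta(3+19, 4+25) = Beta(22, 29).
Equal-tailed 90% interval: the 0.05 and 0.95 quantiles of Beta(22, 29).
Posterior mean ≈ 0.431, SD ≈ 0.069; a Normal approximation gives roughly [0.318, 0.544].
Exact: F⁻¹(0.05) = 0.320; F⁻¹(0.95) = 0.546.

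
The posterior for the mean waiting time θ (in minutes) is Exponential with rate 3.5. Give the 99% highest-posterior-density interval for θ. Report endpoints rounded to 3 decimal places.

The exponential density is strictly decreasing on [0, ∞), so the HPD interval is anchored at 0: [0, q] with P(θ ≤ q) = 0.99.
q = −ln(1 − 0.99) / 3.5 = 4.6052 / 3.5 = 1.316.

[0.000, 1.316]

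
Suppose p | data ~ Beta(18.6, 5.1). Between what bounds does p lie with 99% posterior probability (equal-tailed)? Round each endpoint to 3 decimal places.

[0.537, 0.947]

Posterior: Beta(18.6, 5.1).
Equal-tailed 99% interval: the 0.005 and 0.995 quantiles of Beta(18.6, 5.1).
Posterior mean ≈ 0.785, SD ≈ 0.083; a Normal approximation gives roughly [0.572, 0.998].
Exact: F⁻¹(0.005) = 0.537; F⁻¹(0.995) = 0.947.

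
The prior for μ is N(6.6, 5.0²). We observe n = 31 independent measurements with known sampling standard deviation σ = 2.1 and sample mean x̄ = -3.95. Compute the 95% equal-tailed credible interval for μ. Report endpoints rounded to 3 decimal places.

[-4.627, -3.153]

Posterior precision = 1/5.0² + 31/2.1² = 0.0400 + 7.0295 = 7.0695, so posterior SD = 0.3761.
Posterior mean = (6.6/5.0² + 31·-3.95/2.1²) / 7.0695 = -3.8903.
Interval: -3.8903 ± 1.960 × 0.3761 → [-4.627, -3.153].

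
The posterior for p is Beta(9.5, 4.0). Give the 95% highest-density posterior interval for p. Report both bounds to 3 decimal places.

[0.469, 0.922]

The posterior is unimodal and skewed, so the HPD interval has equal density at both endpoints and is the shortest 95% interval.
Solving f(0.469) = f(0.922) with F(0.922) − F(0.469) = 0.95 gives [0.469, 0.922].
For comparison, the equal-tailed interval is [0.445, 0.905]; the HPD is narrower and shifted toward the mode.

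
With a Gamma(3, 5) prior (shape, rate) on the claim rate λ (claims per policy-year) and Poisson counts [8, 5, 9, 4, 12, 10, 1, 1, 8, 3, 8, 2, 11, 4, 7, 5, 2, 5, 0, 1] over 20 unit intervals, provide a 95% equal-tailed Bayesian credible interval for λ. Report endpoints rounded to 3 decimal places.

Posterior: Gamma(3+106, 5+20) = Gamma(109, 25) (shape, rate).
Equal-tailed 95% interval: Gamma(109, 25) quantiles at 0.025 and 0.975.
Posterior mean ≈ 4.360, SD ≈ 0.418; a Normal approximation gives roughly [3.541, 5.179].
Exact: lower = 3.580; upper = 5.216.

[3.580, 5.216]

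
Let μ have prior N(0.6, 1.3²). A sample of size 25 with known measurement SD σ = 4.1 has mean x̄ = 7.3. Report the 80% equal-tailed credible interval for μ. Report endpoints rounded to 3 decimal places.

[4.504, 6.282]

Posterior precision = 1/1.3² + 25/4.1² = 0.5917 + 1.4872 = 2.0789, so posterior SD = 0.6936.
Posterior mean = (0.6/1.3² + 25·7.3/4.1²) / 2.0789 = 5.3930.
Interval: 5.3930 ± 1.282 × 0.6936 → [4.504, 6.282].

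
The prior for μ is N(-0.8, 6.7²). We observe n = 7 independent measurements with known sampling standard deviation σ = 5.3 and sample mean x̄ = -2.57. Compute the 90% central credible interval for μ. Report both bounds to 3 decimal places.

[-5.582, 0.732]

Posterior precision = 1/6.7² + 7/5.3² = 0.0223 + 0.2492 = 0.2715, so posterior SD = 1.9193.
Posterior mean = (-0.8/6.7² + 7·-2.57/5.3²) / 0.2715 = -2.4248.
Interval: -2.4248 ± 1.645 × 1.9193 → [-5.582, 0.732].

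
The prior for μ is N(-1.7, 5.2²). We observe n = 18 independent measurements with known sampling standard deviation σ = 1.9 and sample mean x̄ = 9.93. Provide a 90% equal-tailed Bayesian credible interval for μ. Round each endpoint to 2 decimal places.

[9.11, 10.58]

Posterior precision = 1/5.2² + 18/1.9² = 0.0370 + 4.9861 = 5.0231, so posterior SD = 0.4462.
Posterior mean = (-1.7/5.2² + 18·9.93/1.9²) / 5.0231 = 9.8444.
Interval: 9.8444 ± 1.645 × 0.4462 → [9.11, 10.58].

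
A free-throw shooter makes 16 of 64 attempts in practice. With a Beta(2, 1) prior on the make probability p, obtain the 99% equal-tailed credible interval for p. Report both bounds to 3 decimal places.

[0.145, 0.418]

Posterior: Beta(2+16, 1+48) = Beta(18, 49).
Equal-tailed 99% interval: the 0.005 and 0.995 quantiles of Beta(18, 49).
Posterior mean ≈ 0.269, SD ≈ 0.054; a Normal approximation gives roughly [0.130, 0.407].
Exact: F⁻¹(0.005) = 0.145; F⁻¹(0.995) = 0.418.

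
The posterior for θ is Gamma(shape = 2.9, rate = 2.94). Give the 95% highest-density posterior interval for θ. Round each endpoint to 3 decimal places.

[0.092, 2.123]

The posterior is unimodal and skewed, so the HPD interval has equal density at both endpoints and is the shortest 95% interval.
Solving f(0.092) = f(2.123) with F(2.123) − F(0.092) = 0.95 gives [0.092, 2.123].
For comparison, the equal-tailed interval is [0.196, 2.403]; the HPD is narrower and shifted toward the mode.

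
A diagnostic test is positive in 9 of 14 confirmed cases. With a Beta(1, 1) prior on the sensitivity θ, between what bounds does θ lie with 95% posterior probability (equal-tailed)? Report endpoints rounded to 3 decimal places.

Posterior: Beta(1+9, 1+5) = Beta(10, 6).
Equal-tailed 95% interval: the 0.025 and 0.975 quantiles of Beta(10, 6).
Posterior mean ≈ 0.625, SD ≈ 0.117; a Normal approximation gives roughly [0.395, 0.855].
Exact: F⁻¹(0.025) = 0.384; F⁻¹(0.975) = 0.837.

[0.384, 0.837]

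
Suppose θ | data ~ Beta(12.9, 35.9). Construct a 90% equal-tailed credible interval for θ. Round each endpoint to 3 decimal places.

Posterior: Beta(12.9, 35.9).
Equal-tailed 90% interval: the 0.05 and 0.95 quantiles of Beta(12.9, 35.9).
Posterior mean ≈ 0.264, SD ≈ 0.062; a Normal approximation gives roughly [0.162, 0.367].
Exact: F⁻¹(0.05) = 0.167; F⁻¹(0.95) = 0.373.

[0.167, 0.373]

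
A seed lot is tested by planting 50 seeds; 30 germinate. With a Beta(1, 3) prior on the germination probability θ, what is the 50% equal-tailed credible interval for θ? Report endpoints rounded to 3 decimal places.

[0.529, 0.620]

Posterior: Beta(1+30, 3+20) = Beta(31, 23).
Equal-tailed 50% interval: the 0.25 and 0.75 quantiles of Beta(31, 23).
Posterior mean ≈ 0.574, SD ≈ 0.067; a Normal approximation gives roughly [0.529, 0.619].
Exact: F⁻¹(0.25) = 0.529; F⁻¹(0.75) = 0.620.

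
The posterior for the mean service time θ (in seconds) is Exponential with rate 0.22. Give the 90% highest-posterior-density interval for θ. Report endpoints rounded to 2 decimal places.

The exponential density is strictly decreasing on [0, ∞), so the HPD interval is anchored at 0: [0, q] with P(θ ≤ q) = 0.90.
q = −ln(1 − 0.90) / 0.22 = 2.3026 / 0.22 = 10.47.

[0.00, 10.47]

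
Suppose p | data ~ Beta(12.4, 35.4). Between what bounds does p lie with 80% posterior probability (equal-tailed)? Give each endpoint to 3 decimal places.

[0.181, 0.342]

Posterior: Beta(12.4, 35.4).
Equal-tailed 80% interval: the 0.1 and 0.9 quantiles of Beta(12.4, 35.4).
Posterior mean ≈ 0.259, SD ≈ 0.063; a Normal approximation gives roughly [0.179, 0.340].
Exact: F⁻¹(0.1) = 0.181; F⁻¹(0.9) = 0.342.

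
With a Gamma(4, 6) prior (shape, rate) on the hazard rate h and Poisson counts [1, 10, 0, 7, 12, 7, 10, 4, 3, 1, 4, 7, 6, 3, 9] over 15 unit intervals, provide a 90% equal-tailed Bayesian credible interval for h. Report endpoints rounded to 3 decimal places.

Posterior: Gamma(4+84, 6+15) = Gamma(88, 21) (shape, rate).
Equal-tailed 90% interval: Gamma(88, 21) quantiles at 0.05 and 0.95.
Posterior mean ≈ 4.190, SD ≈ 0.447; a Normal approximation gives roughly [3.456, 4.925].
Exact: lower = 3.484; upper = 4.951.

[3.484, 4.951]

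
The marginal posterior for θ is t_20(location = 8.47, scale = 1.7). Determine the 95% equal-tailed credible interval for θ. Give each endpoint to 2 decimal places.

The t_20 distribution is symmetric; the 95% interval is 8.47 ± t·1.7 with t_{0.975,20} = 2.086.
Half-width: 2.086 × 1.7 = 3.55.
8.47 − 3.55 = 4.92; 8.47 + 3.55 = 12.02.

[4.92, 12.02]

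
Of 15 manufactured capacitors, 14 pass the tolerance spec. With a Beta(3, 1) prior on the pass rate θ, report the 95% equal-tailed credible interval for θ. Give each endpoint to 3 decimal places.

Posterior: Beta(3+14, 1+1) = Beta(17, 2).
Equal-tailed 95% interval: the 0.025 and 0.975 quantiles of Beta(17, 2).
Posterior mean ≈ 0.895, SD ≈ 0.069; a Normal approximation gives roughly [0.760, 1.029].
Exact: F⁻¹(0.025) = 0.727; F⁻¹(0.975) = 0.986.

[0.727, 0.986]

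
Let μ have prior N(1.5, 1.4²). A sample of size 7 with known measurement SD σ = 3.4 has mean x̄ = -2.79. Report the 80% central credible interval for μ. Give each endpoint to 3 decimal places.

[-2.042, 0.385]

Posterior precision = 1/1.4² + 7/3.4² = 0.5102 + 0.6055 = 1.1157, so posterior SD = 0.9467.
Posterior mean = (1.5/1.4² + 7·-2.79/3.4²) / 1.1157 = -0.8283.
Interval: -0.8283 ± 1.282 × 0.9467 → [-2.042, 0.385].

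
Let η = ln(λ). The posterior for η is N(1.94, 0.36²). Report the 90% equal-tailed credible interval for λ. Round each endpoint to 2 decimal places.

On the log scale the 90% interval is 1.94 ± 1.645 × 0.36 = [1.3479, 2.5321].
Exponentiate: [e^1.3479, e^2.5321] = [3.85, 12.58].

[3.85, 12.58]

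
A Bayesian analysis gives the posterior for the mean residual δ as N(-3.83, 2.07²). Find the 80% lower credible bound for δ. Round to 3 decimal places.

-5.572

Need L with P(δ ≥ L) = 0.80: L = -3.83 − z_{0.2}·2.07.
z = 0.842; L = -3.83 − 0.842 × 2.07 = -5.572.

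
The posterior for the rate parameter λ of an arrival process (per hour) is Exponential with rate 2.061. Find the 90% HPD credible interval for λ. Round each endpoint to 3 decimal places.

[0.000, 1.117]

The exponential density is strictly decreasing on [0, ∞), so the HPD interval is anchored at 0: [0, q] with P(λ ≤ q) = 0.90.
q = −ln(1 − 0.90) / 2.061 = 2.3026 / 2.061 = 1.117.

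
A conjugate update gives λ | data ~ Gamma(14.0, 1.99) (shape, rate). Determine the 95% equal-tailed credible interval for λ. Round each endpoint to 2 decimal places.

[3.85, 11.17]

Posterior: Gamma(shape 14.0, rate 1.99).
Equal-tailed 95% interval: Gamma(14.0, 1.99) quantiles at 0.025 and 0.975.
Posterior mean ≈ 7.04, SD ≈ 1.88; a Normal approximation gives roughly [3.35, 10.72].
Exact: lower = 3.85; upper = 11.17.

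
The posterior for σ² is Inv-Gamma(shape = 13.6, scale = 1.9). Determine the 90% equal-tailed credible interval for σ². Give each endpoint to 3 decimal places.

Inverse-Gamma(13.6, 1.9) quantiles: F⁻¹(0.05) and F⁻¹(0.95).
Equivalently, 1/σ² ~ Gamma(13.6, rate = 1.9); invert its 0.95 and 0.05 quantiles.
Posterior mean ≈ 0.151, SD ≈ 0.044; a Normal approximation gives roughly [0.078, 0.224].
Exact: lower = 0.094; upper = 0.233.

[0.094, 0.233]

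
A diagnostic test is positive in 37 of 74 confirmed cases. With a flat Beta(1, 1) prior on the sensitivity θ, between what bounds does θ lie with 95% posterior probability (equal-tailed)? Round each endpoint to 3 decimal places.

[0.389, 0.611]

Posterior: Beta(1+37, 1+37) = Beta(38, 38).
Equal-tailed 95% interval: the 0.025 and 0.975 quantiles of Beta(38, 38).
Posterior mean ≈ 0.500, SD ≈ 0.057; a Normal approximation gives roughly [0.388, 0.612].
Exact: F⁻¹(0.025) = 0.389; F⁻¹(0.975) = 0.611.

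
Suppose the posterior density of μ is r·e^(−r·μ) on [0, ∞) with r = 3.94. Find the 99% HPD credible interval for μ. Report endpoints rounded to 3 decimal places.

The exponential density is strictly decreasing on [0, ∞), so the HPD interval is anchored at 0: [0, q] with P(μ ≤ q) = 0.99.
q = −ln(1 − 0.99) / 3.94 = 4.6052 / 3.94 = 1.169.

[0.000, 1.169]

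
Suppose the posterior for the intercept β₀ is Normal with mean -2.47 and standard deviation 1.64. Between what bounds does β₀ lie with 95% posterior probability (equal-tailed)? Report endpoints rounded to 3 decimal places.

[-5.684, 0.744]

The posterior is symmetric, so the 95% equal-tailed interval is β₀ = -2.47 ± z·1.64 with z = 1.960.
Half-width: 1.960 × 1.64 = 3.214.
-2.47 − 3.214 = -5.684; -2.47 + 3.214 = 0.744.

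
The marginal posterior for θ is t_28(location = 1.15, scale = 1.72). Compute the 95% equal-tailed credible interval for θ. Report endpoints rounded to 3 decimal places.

[-2.373, 4.673]

The t_28 distribution is symmetric; the 95% interval is 1.15 ± t·1.72 with t_{0.975,28} = 2.048.
Half-width: 2.048 × 1.72 = 3.523.
1.15 − 3.523 = -2.373; 1.15 + 3.523 = 4.673.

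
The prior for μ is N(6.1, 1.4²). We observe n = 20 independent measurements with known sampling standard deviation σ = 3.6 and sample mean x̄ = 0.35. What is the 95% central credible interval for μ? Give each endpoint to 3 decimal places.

Posterior precision = 1/1.4² + 20/3.6² = 0.5102 + 1.5432 = 2.0534, so posterior SD = 0.6978.
Posterior mean = (6.1/1.4² + 20·0.35/3.6²) / 2.0534 = 1.7787.
Interval: 1.7787 ± 1.960 × 0.6978 → [0.411, 3.146].

[0.411, 3.146]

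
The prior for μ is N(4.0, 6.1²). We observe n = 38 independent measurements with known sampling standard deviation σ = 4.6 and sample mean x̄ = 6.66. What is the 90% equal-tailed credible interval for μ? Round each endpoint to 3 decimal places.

Posterior precision = 1/6.1² + 38/4.6² = 0.0269 + 1.7958 = 1.8227, so posterior SD = 0.7407.
Posterior mean = (4.0/6.1² + 38·6.66/4.6²) / 1.8227 = 6.6208.
Interval: 6.6208 ± 1.645 × 0.7407 → [5.402, 7.839].

[5.402, 7.839]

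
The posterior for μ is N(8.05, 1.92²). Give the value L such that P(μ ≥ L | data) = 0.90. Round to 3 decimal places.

5.589

Need L with P(μ ≥ L) = 0.90: L = 8.05 − z_{0.1}·1.92.
z = 1.282; L = 8.05 − 1.282 × 1.92 = 5.589.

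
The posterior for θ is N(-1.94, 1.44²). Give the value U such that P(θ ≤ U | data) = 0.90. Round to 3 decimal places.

-0.095

Need U with P(θ ≤ U) = 0.90: U = -1.94 + z_{0.1}·1.44.
z = 1.282; U = -1.94 + 1.282 × 1.44 = -0.095.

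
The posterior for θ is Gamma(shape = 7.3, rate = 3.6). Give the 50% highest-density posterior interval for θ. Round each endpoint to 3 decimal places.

The posterior is unimodal and skewed, so the HPD interval has equal density at both endpoints and is the shortest 50% interval.
Solving f(1.316) = f(2.271) with F(2.271) − F(1.316) = 0.50 gives [1.316, 2.271].
For comparison, the equal-tailed interval is [1.484, 2.471]; the HPD is narrower and shifted toward the mode.

[1.316, 2.271]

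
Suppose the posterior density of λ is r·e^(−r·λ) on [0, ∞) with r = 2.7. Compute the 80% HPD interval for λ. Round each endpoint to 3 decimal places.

The exponential density is strictly decreasing on [0, ∞), so the HPD interval is anchored at 0: [0, q] with P(λ ≤ q) = 0.80.
q = −ln(1 − 0.80) / 2.7 = 1.6094 / 2.7 = 0.596.

[0.000, 0.596]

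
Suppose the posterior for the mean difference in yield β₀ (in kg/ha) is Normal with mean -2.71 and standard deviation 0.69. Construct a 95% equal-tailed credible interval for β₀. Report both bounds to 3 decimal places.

[-4.062, -1.358]

The posterior is symmetric, so the 95% equal-tailed interval is β₀ = -2.71 ± z·0.69 with z = 1.960.
Half-width: 1.960 × 0.69 = 1.352.
-2.71 − 1.352 = -4.062; -2.71 + 1.352 = -1.358.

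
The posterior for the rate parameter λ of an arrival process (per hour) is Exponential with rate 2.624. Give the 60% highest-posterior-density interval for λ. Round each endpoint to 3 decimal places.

[0.000, 0.349]

The exponential density is strictly decreasing on [0, ∞), so the HPD interval is anchored at 0: [0, q] with P(λ ≤ q) = 0.60.
q = −ln(1 − 0.60) / 2.624 = 0.9163 / 2.624 = 0.349.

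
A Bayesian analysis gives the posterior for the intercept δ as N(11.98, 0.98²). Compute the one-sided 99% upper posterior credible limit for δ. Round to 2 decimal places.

14.26

Need U with P(δ ≤ U) = 0.99: U = 11.98 + z_{0.01}·0.98.
z = 2.326; U = 11.98 + 2.326 × 0.98 = 14.26.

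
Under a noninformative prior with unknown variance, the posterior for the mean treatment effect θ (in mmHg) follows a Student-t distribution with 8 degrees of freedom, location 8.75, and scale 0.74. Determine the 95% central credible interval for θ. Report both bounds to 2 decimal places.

[7.04, 10.46]

The t_8 distribution is symmetric; the 95% interval is 8.75 ± t·0.74 with t_{0.975,8} = 2.306.
Half-width: 2.306 × 0.74 = 1.71.
8.75 − 1.71 = 7.04; 8.75 + 1.71 = 10.46.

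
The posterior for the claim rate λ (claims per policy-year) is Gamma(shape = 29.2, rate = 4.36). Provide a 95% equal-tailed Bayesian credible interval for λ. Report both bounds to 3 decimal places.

Posterior: Gamma(shape 29.2, rate 4.36).
Equal-tailed 95% interval: Gamma(29.2, 4.36) quantiles at 0.025 and 0.975.
Posterior mean ≈ 6.697, SD ≈ 1.239; a Normal approximation gives roughly [4.268, 9.126].
Exact: lower = 4.492; upper = 9.336.

[4.492, 9.336]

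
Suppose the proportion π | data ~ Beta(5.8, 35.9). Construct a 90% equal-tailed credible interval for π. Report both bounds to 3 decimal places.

Posterior: Beta(5.8, 35.9).
Equal-tailed 90% interval: the 0.05 and 0.95 quantiles of Beta(5.8, 35.9).
Posterior mean ≈ 0.139, SD ≈ 0.053; a Normal approximation gives roughly [0.052, 0.226].
Exact: F⁻¹(0.05) = 0.063; F⁻¹(0.95) = 0.235.

[0.063, 0.235]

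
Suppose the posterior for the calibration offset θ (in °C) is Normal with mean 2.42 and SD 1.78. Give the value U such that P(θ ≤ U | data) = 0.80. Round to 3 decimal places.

Need U with P(θ ≤ U) = 0.80: U = 2.42 + z_{0.2}·1.78.
z = 0.842; U = 2.42 + 0.842 × 1.78 = 3.918.

3.918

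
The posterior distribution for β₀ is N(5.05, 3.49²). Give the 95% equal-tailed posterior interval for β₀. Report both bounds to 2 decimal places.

[-1.79, 11.89]

The posterior is symmetric, so the 95% equal-tailed interval is β₀ = 5.05 ± z·3.49 with z = 1.960.
Half-width: 1.960 × 3.49 = 6.84.
5.05 − 6.84 = -1.79; 5.05 + 6.84 = 11.89.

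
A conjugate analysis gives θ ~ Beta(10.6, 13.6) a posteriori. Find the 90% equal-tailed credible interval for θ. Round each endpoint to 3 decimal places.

Posterior: Beta(10.6, 13.6).
Equal-tailed 90% interval: the 0.05 and 0.95 quantiles of Beta(10.6, 13.6).
Posterior mean ≈ 0.438, SD ≈ 0.099; a Normal approximation gives roughly [0.275, 0.601].
Exact: F⁻¹(0.05) = 0.278; F⁻¹(0.95) = 0.604.

[0.278, 0.604]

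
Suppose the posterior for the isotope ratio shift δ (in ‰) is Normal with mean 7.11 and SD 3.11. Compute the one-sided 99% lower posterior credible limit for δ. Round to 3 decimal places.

-0.125

Need L with P(δ ≥ L) = 0.99: L = 7.11 − z_{0.01}·3.11.
z = 2.326; L = 7.11 − 2.326 × 3.11 = -0.125.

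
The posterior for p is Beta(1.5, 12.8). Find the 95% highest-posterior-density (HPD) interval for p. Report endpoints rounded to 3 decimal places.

The posterior is unimodal and skewed, so the HPD interval has equal density at both endpoints and is the shortest 95% interval.
Solving f(0.000) = f(0.259) with F(0.259) − F(0.000) = 0.95 gives [0.000, 0.259].
For comparison, the equal-tailed interval is [0.008, 0.301]; the HPD is narrower and shifted toward the mode.

[0.000, 0.259]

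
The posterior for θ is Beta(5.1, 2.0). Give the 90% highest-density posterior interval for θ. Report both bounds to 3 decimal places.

The posterior is unimodal and skewed, so the HPD interval has equal density at both endpoints and is the shortest 90% interval.
Solving f(0.482) = f(0.971) with F(0.971) − F(0.482) = 0.90 gives [0.482, 0.971].
For comparison, the equal-tailed interval is [0.425, 0.938]; the HPD is narrower and shifted toward the mode.

[0.482, 0.971]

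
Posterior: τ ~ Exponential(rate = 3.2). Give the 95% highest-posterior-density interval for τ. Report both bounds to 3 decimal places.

The exponential density is strictly decreasing on [0, ∞), so the HPD interval is anchored at 0: [0, q] with P(τ ≤ q) = 0.95.
q = −ln(1 − 0.95) / 3.2 = 2.9957 / 3.2 = 0.936.

[0.000, 0.936]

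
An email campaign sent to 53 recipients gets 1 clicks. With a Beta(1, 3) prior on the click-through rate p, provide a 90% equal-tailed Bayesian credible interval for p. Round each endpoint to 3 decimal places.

[0.006, 0.082]

Posterior: Beta(1+1, 3+52) = Beta(2, 55).
Equal-tailed 90% interval: the 0.05 and 0.95 quantiles of Beta(2, 55).
Posterior mean ≈ 0.035, SD ≈ 0.024; a Normal approximation gives roughly [-0.005, 0.075].
Exact: F⁻¹(0.05) = 0.006; F⁻¹(0.95) = 0.082.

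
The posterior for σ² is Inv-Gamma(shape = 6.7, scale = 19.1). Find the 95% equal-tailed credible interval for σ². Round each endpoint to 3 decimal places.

[1.510, 7.269]

Inverse-Gamma(6.7, 19.1) quantiles: F⁻¹(0.025) and F⁻¹(0.975).
Equivalently, 1/σ² ~ Gamma(6.7, rate = 19.1); invert its 0.975 and 0.025 quantiles.
Posterior mean ≈ 3.351, SD ≈ 1.546; a Normal approximation gives roughly [0.321, 6.380].
Exact: lower = 1.510; upper = 7.269.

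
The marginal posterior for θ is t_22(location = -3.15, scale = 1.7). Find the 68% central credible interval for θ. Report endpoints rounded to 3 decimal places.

[-4.880, -1.420]

The t_22 distribution is symmetric; the 68% interval is -3.15 ± t·1.7 with t_{0.84,22} = 1.017.
Half-width: 1.017 × 1.7 = 1.730.
-3.15 − 1.730 = -4.880; -3.15 + 1.730 = -1.420.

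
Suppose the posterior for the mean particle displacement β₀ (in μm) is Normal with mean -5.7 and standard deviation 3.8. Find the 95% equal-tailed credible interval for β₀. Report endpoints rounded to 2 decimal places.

The posterior is symmetric, so the 95% equal-tailed interval is β₀ = -5.7 ± z·3.8 with z = 1.960.
Half-width: 1.960 × 3.8 = 7.45.
-5.7 − 7.45 = -13.15; -5.7 + 7.45 = 1.75.

[-13.15, 1.75]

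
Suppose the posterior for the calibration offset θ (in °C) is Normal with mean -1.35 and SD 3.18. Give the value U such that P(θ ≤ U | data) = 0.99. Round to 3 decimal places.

6.048

Need U with P(θ ≤ U) = 0.99: U = -1.35 + z_{0.01}·3.18.
z = 2.326; U = -1.35 + 2.326 × 3.18 = 6.048.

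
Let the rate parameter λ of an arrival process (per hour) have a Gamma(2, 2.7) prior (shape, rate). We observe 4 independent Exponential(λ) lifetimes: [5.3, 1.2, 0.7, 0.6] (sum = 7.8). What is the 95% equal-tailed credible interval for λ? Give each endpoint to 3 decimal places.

Posterior: Gamma(2+4, 2.7+7.8) = Gamma(6, 10.5) (shape, rate).
Equal-tailed 95% interval: Gamma(6, 10.5) quantiles at 0.025 and 0.975.
Posterior mean ≈ 0.571, SD ≈ 0.233; a Normal approximation gives roughly [0.114, 1.029].
Exact: lower = 0.210; upper = 1.111.

[0.210, 1.111]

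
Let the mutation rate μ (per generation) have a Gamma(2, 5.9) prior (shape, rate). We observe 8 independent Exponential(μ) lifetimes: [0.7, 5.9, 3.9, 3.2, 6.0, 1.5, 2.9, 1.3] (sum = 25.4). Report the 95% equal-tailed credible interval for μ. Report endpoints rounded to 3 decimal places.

[0.153, 0.546]

Posterior: Gamma(2+8, 5.9+25.4) = Gamma(10, 31.3) (shape, rate).
Equal-tailed 95% interval: Gamma(10, 31.3) quantiles at 0.025 and 0.975.
Posterior mean ≈ 0.319, SD ≈ 0.101; a Normal approximation gives roughly [0.121, 0.518].
Exact: lower = 0.153; upper = 0.546.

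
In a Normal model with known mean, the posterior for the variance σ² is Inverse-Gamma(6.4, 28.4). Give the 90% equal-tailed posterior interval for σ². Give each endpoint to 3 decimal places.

[2.571, 9.865]

Inverse-Gamma(6.4, 28.4) quantiles: F⁻¹(0.05) and F⁻¹(0.95).
Equivalently, 1/σ² ~ Gamma(6.4, rate = 28.4); invert its 0.95 and 0.05 quantiles.
Posterior mean ≈ 5.259, SD ≈ 2.507; a Normal approximation gives roughly [1.135, 9.383].
Exact: lower = 2.571; upper = 9.865.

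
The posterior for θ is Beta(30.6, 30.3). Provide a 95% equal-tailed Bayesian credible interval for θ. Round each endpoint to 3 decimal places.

Posterior: Beta(30.6, 30.3).
Equal-tailed 95% interval: the 0.025 and 0.975 quantiles of Beta(30.6, 30.3).
Posterior mean ≈ 0.502, SD ≈ 0.064; a Normal approximation gives roughly [0.378, 0.627].
Exact: F⁻¹(0.025) = 0.378; F⁻¹(0.975) = 0.626.

[0.378, 0.626]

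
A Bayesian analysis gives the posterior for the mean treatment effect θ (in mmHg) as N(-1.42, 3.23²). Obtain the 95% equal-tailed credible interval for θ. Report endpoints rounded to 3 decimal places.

[-7.751, 4.911]

The posterior is symmetric, so the 95% equal-tailed interval is θ = -1.42 ± z·3.23 with z = 1.960.
Half-width: 1.960 × 3.23 = 6.331.
-1.42 − 6.331 = -7.751; -1.42 + 6.331 = 4.911.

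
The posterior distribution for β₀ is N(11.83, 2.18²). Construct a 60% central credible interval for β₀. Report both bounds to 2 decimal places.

The posterior is symmetric, so the 60% equal-tailed interval is β₀ = 11.83 ± z·2.18 with z = 0.842.
Half-width: 0.842 × 2.18 = 1.83.
11.83 − 1.83 = 10.00; 11.83 + 1.83 = 13.66.

[10.00, 13.66]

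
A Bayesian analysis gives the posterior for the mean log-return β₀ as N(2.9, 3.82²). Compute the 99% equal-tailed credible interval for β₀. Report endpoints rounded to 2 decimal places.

The posterior is symmetric, so the 99% equal-tailed interval is β₀ = 2.9 ± z·3.82 with z = 2.576.
Half-width: 2.576 × 3.82 = 9.84.
2.9 − 9.84 = -6.94; 2.9 + 9.84 = 12.74.

[-6.94, 12.74]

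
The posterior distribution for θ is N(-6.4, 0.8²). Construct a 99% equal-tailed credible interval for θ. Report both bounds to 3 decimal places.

The posterior is symmetric, so the 99% equal-tailed interval is θ = -6.4 ± z·0.8 with z = 2.576.
Half-width: 2.576 × 0.8 = 2.061.
-6.4 − 2.061 = -8.461; -6.4 + 2.061 = -4.339.

[-8.461, -4.339]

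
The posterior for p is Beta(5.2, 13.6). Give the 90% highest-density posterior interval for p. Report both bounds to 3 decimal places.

[0.111, 0.436]

The posterior is unimodal and skewed, so the HPD interval has equal density at both endpoints and is the shortest 90% interval.
Solving f(0.111) = f(0.436) with F(0.436) − F(0.111) = 0.90 gives [0.111, 0.436].
For comparison, the equal-tailed interval is [0.126, 0.455]; the HPD is narrower and shifted toward the mode.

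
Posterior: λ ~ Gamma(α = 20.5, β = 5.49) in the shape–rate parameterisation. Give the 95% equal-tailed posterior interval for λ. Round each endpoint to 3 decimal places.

[2.296, 5.516]

Posterior: Gamma(shape 20.5, rate 5.49).
Equal-tailed 95% interval: Gamma(20.5, 5.49) quantiles at 0.025 and 0.975.
Posterior mean ≈ 3.734, SD ≈ 0.825; a Normal approximation gives roughly [2.118, 5.350].
Exact: lower = 2.296; upper = 5.516.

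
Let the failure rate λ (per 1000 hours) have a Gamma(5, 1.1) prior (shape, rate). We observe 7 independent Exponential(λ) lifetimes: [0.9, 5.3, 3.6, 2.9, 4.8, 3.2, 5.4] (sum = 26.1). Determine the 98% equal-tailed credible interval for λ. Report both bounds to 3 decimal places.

[0.200, 0.790]

Posterior: Gamma(5+7, 1.1+26.1) = Gamma(12, 27.2) (shape, rate).
Equal-tailed 98% interval: Gamma(12, 27.2) quantiles at 0.01 and 0.99.
Posterior mean ≈ 0.441, SD ≈ 0.127; a Normal approximation gives roughly [0.145, 0.737].
Exact: lower = 0.200; upper = 0.790.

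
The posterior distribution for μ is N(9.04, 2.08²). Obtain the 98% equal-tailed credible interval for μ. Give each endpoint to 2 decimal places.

The posterior is symmetric, so the 98% equal-tailed interval is μ = 9.04 ± z·2.08 with z = 2.326.
Half-width: 2.326 × 2.08 = 4.84.
9.04 − 4.84 = 4.20; 9.04 + 4.84 = 13.88.

[4.20, 13.88]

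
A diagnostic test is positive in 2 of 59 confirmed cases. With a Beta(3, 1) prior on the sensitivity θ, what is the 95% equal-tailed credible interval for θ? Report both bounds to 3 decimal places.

[0.027, 0.157]

Posterior: Beta(3+2, 1+57) = Beta(5, 58).
Equal-tailed 95% interval: the 0.025 and 0.975 quantiles of Beta(5, 58).
Posterior mean ≈ 0.079, SD ≈ 0.034; a Normal approximation gives roughly [0.013, 0.146].
Exact: F⁻¹(0.025) = 0.027; F⁻¹(0.975) = 0.157.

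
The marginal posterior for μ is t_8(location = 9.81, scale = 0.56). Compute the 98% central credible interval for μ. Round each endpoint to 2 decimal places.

[8.19, 11.43]

The t_8 distribution is symmetric; the 98% interval is 9.81 ± t·0.56 with t_{0.99,8} = 2.896.
Half-width: 2.896 × 0.56 = 1.62.
9.81 − 1.62 = 8.19; 9.81 + 1.62 = 11.43.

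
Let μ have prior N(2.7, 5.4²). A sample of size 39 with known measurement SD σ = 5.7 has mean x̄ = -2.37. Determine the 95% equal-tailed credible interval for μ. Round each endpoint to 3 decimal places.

[-3.993, -0.465]

Posterior precision = 1/5.4² + 39/5.7² = 0.0343 + 1.2004 = 1.2347, so posterior SD = 0.9000.
Posterior mean = (2.7/5.4² + 39·-2.37/5.7²) / 1.2347 = -2.2292.
Interval: -2.2292 ± 1.960 × 0.9000 → [-3.993, -0.465].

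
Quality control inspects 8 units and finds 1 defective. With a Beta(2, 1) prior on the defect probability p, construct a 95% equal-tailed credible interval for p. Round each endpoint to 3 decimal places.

Posterior: Beta(2+1, 1+7) = Beta(3, 8).
Equal-tailed 95% interval: the 0.025 and 0.975 quantiles of Beta(3, 8).
Posterior mean ≈ 0.273, SD ≈ 0.129; a Normal approximation gives roughly [0.021, 0.525].
Exact: F⁻¹(0.025) = 0.067; F⁻¹(0.975) = 0.556.

[0.067, 0.556]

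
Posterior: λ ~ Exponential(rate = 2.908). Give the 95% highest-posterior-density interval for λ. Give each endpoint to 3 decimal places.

[0.000, 1.030]

The exponential density is strictly decreasing on [0, ∞), so the HPD interval is anchored at 0: [0, q] with P(λ ≤ q) = 0.95.
q = −ln(1 − 0.95) / 2.908 = 2.9957 / 2.908 = 1.030.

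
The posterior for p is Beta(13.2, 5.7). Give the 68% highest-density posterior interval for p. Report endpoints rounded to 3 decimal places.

[0.611, 0.817]

The posterior is unimodal and skewed, so the HPD interval has equal density at both endpoints and is the shortest 68% interval.
Solving f(0.611) = f(0.817) with F(0.817) − F(0.611) = 0.68 gives [0.611, 0.817].
For comparison, the equal-tailed interval is [0.594, 0.802]; the HPD is narrower and shifted toward the mode.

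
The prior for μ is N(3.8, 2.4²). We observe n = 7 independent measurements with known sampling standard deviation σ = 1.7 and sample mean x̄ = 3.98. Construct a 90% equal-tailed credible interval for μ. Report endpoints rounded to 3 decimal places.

[2.947, 4.989]

Posterior precision = 1/2.4² + 7/1.7² = 0.1736 + 2.4221 = 2.5958, so posterior SD = 0.6207.
Posterior mean = (3.8/2.4² + 7·3.98/1.7²) / 2.5958 = 3.9680.
Interval: 3.9680 ± 1.645 × 0.6207 → [2.947, 4.989].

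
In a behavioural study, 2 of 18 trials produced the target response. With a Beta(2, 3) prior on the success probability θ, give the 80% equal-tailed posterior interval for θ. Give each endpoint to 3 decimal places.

Posterior: Beta(2+2, 3+16) = Beta(4, 19).
Equal-tailed 80% interval: the 0.1 and 0.9 quantiles of Beta(4, 19).
Posterior mean ≈ 0.174, SD ≈ 0.077; a Normal approximation gives roughly [0.075, 0.273].
Exact: F⁻¹(0.1) = 0.082; F⁻¹(0.9) = 0.279.

[0.082, 0.279]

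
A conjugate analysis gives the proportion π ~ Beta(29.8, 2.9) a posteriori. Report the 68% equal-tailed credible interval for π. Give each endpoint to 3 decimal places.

[0.864, 0.958]

Posterior: Beta(29.8, 2.9).
Equal-tailed 68% interval: the 0.16 and 0.84 quantiles of Beta(29.8, 2.9).
Posterior mean ≈ 0.911, SD ≈ 0.049; a Normal approximation gives roughly [0.863, 0.960].
Exact: F⁻¹(0.16) = 0.864; F⁻¹(0.84) = 0.958.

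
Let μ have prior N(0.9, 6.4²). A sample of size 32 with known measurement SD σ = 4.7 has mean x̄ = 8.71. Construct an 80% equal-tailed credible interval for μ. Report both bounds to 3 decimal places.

Posterior precision = 1/6.4² + 32/4.7² = 0.0244 + 1.4486 = 1.4730, so posterior SD = 0.8239.
Posterior mean = (0.9/6.4² + 32·8.71/4.7²) / 1.4730 = 8.5806.
Interval: 8.5806 ± 1.282 × 0.8239 → [7.525, 9.636].

[7.525, 9.636]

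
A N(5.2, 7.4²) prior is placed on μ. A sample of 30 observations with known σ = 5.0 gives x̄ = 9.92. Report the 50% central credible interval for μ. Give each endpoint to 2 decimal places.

Posterior precision = 1/7.4² + 30/5.0² = 0.0183 + 1.2000 = 1.2183, so posterior SD = 0.9060.
Posterior mean = (5.2/7.4² + 30·9.92/5.0²) / 1.2183 = 9.8492.
Interval: 9.8492 ± 0.674 × 0.9060 → [9.24, 10.46].

[9.24, 10.46]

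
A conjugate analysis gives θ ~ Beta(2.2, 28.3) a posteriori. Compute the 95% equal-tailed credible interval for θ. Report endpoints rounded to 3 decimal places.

[0.011, 0.185]

Posterior: Beta(2.2, 28.3).
Equal-tailed 95% interval: the 0.025 and 0.975 quantiles of Beta(2.2, 28.3).
Posterior mean ≈ 0.072, SD ≈ 0.046; a Normal approximation gives roughly [-0.018, 0.162].
Exact: F⁻¹(0.025) = 0.011; F⁻¹(0.975) = 0.185.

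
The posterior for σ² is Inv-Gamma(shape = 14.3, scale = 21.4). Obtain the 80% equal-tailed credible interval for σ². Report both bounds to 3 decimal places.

[1.108, 2.202]

Inverse-Gamma(14.3, 21.4) quantiles: F⁻¹(0.1) and F⁻¹(0.9).
Equivalently, 1/σ² ~ Gamma(14.3, rate = 21.4); invert its 0.9 and 0.1 quantiles.
Posterior mean ≈ 1.609, SD ≈ 0.459; a Normal approximation gives roughly [1.021, 2.197].
Exact: lower = 1.108; upper = 2.202.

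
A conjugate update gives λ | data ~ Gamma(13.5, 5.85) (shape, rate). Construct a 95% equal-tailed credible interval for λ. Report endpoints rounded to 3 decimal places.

[1.246, 3.692]

Posterior: Gamma(shape 13.5, rate 5.85).
Equal-tailed 95% interval: Gamma(13.5, 5.85) quantiles at 0.025 and 0.975.
Posterior mean ≈ 2.308, SD ≈ 0.628; a Normal approximation gives roughly [1.077, 3.539].
Exact: lower = 1.246; upper = 3.692.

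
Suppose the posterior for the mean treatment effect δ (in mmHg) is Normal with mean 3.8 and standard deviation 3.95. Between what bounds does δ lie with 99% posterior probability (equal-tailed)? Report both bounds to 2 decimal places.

The posterior is symmetric, so the 99% equal-tailed interval is δ = 3.8 ± z·3.95 with z = 2.576.
Half-width: 2.576 × 3.95 = 10.17.
3.8 − 10.17 = -6.37; 3.8 + 10.17 = 13.97.

[-6.37, 13.97]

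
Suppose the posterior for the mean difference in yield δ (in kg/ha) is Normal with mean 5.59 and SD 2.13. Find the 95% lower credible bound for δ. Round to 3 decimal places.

2.086

Need L with P(δ ≥ L) = 0.95: L = 5.59 − z_{0.05}·2.13.
z = 1.645; L = 5.59 − 1.645 × 2.13 = 2.086.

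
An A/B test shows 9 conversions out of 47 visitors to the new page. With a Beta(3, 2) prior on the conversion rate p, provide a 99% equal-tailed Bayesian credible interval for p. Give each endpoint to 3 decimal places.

[0.103, 0.396]

Posterior: Beta(3+9, 2+38) = Beta(12, 40).
Equal-tailed 99% interval: the 0.005 and 0.995 quantiles of Beta(12, 40).
Posterior mean ≈ 0.231, SD ≈ 0.058; a Normal approximation gives roughly [0.082, 0.380].
Exact: F⁻¹(0.005) = 0.103; F⁻¹(0.995) = 0.396.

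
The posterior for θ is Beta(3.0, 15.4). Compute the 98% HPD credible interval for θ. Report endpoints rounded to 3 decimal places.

[0.014, 0.374]

The posterior is unimodal and skewed, so the HPD interval has equal density at both endpoints and is the shortest 98% interval.
Solving f(0.014) = f(0.374) with F(0.374) − F(0.014) = 0.98 gives [0.014, 0.374].
For comparison, the equal-tailed interval is [0.026, 0.402]; the HPD is narrower and shifted toward the mode.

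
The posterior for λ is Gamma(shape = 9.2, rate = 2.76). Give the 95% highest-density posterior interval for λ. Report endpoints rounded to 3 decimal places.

[1.361, 5.523]

The posterior is unimodal and skewed, so the HPD interval has equal density at both endpoints and is the shortest 95% interval.
Solving f(1.361) = f(5.523) with F(5.523) − F(1.361) = 0.95 gives [1.361, 5.523].
For comparison, the equal-tailed interval is [1.540, 5.808]; the HPD is narrower and shifted toward the mode.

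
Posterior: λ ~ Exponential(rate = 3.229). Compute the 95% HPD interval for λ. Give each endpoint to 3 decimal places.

[0.000, 0.928]

The exponential density is strictly decreasing on [0, ∞), so the HPD interval is anchored at 0: [0, q] with P(λ ≤ q) = 0.95.
q = −ln(1 − 0.95) / 3.229 = 2.9957 / 3.229 = 0.928.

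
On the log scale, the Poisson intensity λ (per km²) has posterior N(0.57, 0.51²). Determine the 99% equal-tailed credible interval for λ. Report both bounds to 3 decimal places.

[0.475, 6.578]

On the log scale the 99% interval is 0.57 ± 2.576 × 0.51 = [-0.7437, 1.8837].
Exponentiate: [e^-0.7437, e^1.8837] = [0.475, 6.578].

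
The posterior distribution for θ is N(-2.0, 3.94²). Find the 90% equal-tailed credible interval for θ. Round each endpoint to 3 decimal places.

[-8.481, 4.481]

The posterior is symmetric, so the 90% equal-tailed interval is θ = -2.0 ± z·3.94 with z = 1.645.
Half-width: 1.645 × 3.94 = 6.481.
-2.0 − 6.481 = -8.481; -2.0 + 6.481 = 4.481.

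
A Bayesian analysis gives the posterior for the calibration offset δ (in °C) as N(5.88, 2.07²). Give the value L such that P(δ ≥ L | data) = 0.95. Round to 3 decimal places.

Need L with P(δ ≥ L) = 0.95: L = 5.88 − z_{0.05}·2.07.
z = 1.645; L = 5.88 − 1.645 × 2.07 = 2.475.

2.475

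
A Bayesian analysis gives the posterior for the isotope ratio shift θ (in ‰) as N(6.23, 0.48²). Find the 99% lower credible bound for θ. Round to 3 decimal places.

Need L with P(θ ≥ L) = 0.99: L = 6.23 − z_{0.01}·0.48.
z = 2.326; L = 6.23 − 2.326 × 0.48 = 5.113.

5.113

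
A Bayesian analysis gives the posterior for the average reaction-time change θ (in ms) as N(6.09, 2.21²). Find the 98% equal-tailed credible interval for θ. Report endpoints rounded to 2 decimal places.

The posterior is symmetric, so the 98% equal-tailed interval is θ = 6.09 ± z·2.21 with z = 2.326.
Half-width: 2.326 × 2.21 = 5.14.
6.09 − 5.14 = 0.95; 6.09 + 5.14 = 11.23.

[0.95, 11.23]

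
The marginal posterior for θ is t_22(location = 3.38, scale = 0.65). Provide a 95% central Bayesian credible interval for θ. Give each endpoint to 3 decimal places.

The t_22 distribution is symmetric; the 95% interval is 3.38 ± t·0.65 with t_{0.975,22} = 2.074.
Half-width: 2.074 × 0.65 = 1.348.
3.38 − 1.348 = 2.032; 3.38 + 1.348 = 4.728.

[2.032, 4.728]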